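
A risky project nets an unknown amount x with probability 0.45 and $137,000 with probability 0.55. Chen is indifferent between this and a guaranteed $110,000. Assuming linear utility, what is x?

0.45·x + 0.55·137000 = 110000
0.45·x = 110000 − 75350 = 34650
x = 34650 / 0.45 = 77000

x = $77,000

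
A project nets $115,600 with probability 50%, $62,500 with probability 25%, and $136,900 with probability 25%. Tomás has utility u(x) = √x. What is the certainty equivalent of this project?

$105,625

E[u] = 0.5·√115600 + 0.25·√62500 + 0.25·√136900 = 0.5·340 + 0.25·250 + 0.25·370 = 325
CE = (325)² = 105625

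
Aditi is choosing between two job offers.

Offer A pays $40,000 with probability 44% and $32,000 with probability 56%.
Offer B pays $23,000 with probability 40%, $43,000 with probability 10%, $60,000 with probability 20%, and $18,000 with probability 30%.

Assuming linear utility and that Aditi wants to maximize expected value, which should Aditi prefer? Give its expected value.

Offer A ($35,520)

Offer A = 0.44 × 40000 + 0.56 × 32000 = 17600 + 17920 = 35520
Offer B = 0.4 × 23000 + 0.1 × 43000 + 0.2 × 60000 + 0.3 × 18000 = 9200 + 4300 + 12000 + 5400 = 30900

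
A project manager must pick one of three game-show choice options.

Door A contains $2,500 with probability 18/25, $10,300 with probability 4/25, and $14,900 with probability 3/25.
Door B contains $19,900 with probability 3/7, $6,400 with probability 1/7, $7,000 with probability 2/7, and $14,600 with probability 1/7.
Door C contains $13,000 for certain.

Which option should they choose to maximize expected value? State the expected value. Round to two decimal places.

Door A = 18/25 × 2500 + 4/25 × 10300 + 3/25 × 14900 = 1800 + 1648 + 1788 = 5236
Door B = 3/7 × 19900 + 1/7 × 6400 + 2/7 × 7000 + 1/7 × 14600 = 8528.5714 + 914.2857 + 2000 + 2085.7143 = 13528.5714
Door C: 13000 (certain)

Door B ($13,528.57)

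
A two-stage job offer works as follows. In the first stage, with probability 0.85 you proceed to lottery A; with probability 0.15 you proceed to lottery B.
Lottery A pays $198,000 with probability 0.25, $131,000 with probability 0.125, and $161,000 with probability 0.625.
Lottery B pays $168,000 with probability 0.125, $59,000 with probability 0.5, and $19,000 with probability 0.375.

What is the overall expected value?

EV(A) = 0.25 × 198000 + 0.125 × 131000 + 0.625 × 161000 = 49500 + 16375 + 100625 = 166500
EV(B) = 0.125 × 168000 + 0.5 × 59000 + 0.375 × 19000 = 21000 + 29500 + 7125 = 57625
Overall = 0.85 × 166500 + 0.15 × 57625 = 141525 + 8643.75 = 150168.75

$150,168.75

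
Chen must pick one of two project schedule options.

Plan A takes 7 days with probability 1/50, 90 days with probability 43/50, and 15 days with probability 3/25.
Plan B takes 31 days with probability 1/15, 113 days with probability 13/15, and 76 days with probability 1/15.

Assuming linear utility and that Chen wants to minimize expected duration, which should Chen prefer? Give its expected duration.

Plan A (79.34 days)

Plan A = 1/50 × 7 + 43/50 × 90 + 3/25 × 15 = 0.14 + 77.4 + 1.8 = 79.34
Plan B = 1/15 × 31 + 13/15 × 113 + 1/15 × 76 = 2.0667 + 97.9333 + 5.0667 = 105.0667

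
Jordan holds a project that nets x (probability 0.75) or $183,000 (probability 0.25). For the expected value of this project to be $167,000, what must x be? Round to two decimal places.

0.75·x + 0.25·183000 = 167000
0.75·x = 167000 − 45750 = 121250
x = 121250 / 0.75 = 161666.6667

x = $161,666.67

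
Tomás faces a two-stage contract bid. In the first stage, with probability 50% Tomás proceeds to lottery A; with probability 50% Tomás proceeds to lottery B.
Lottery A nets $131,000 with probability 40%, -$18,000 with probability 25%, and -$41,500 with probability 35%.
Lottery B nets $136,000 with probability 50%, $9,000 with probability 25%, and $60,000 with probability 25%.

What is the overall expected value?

EV(A) = 0.4 × 131000 + 0.25 × (-18000) + 0.35 × (-41500) = 52400 − 4500 − 14525 = 33375
EV(B) = 0.5 × 136000 + 0.25 × 9000 + 0.25 × 60000 = 68000 + 2250 + 15000 = 85250
Overall = 0.5 × 33375 + 0.5 × 85250 = 16687.5 + 42625 = 59312.5

$59,312.50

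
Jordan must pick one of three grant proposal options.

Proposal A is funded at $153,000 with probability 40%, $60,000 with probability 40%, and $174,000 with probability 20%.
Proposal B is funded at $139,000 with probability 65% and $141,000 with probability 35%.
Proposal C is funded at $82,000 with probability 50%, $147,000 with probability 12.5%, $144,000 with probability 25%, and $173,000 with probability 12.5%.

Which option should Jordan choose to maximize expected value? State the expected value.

Proposal B ($139,700)

Proposal A = 0.4 × 153000 + 0.4 × 60000 + 0.2 × 174000 = 61200 + 24000 + 34800 = 120000
Proposal B = 0.65 × 139000 + 0.35 × 141000 = 90350 + 49350 = 139700
Proposal C = 0.5 × 82000 + 0.125 × 147000 + 0.25 × 144000 + 0.125 × 173000 = 41000 + 18375 + 36000 + 21625 = 117000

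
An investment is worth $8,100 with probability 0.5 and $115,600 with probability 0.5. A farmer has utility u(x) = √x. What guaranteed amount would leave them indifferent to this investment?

$46,225

E[u] = 0.5·√8100 + 0.5·√115600 = 0.5·90 + 0.5·340 = 215
CE = (215)² = 46225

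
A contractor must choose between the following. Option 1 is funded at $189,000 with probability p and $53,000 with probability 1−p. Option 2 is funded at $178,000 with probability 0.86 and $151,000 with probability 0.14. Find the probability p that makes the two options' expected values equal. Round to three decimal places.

EV(Option 2) = 0.86 × 178000 + 0.14 × 151000 = 153080 + 21140 = 174220
p·189000 + (1−p)·53000 = 174220
136000p + 53000 = 174220
p = (174220 − 53000) / 136000

p = 0.891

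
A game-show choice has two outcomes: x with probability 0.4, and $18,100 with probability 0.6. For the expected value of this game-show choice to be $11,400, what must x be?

0.4·x + 0.6·18100 = 11400
0.4·x = 11400 − 10860 = 540
x = 540 / 0.4 = 1350

x = $1,350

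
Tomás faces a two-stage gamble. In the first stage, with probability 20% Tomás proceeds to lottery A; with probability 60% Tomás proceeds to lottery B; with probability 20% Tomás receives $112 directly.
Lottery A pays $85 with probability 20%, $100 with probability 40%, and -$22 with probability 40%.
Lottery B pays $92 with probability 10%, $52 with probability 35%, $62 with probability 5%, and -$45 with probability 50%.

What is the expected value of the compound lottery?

EV(A) = 0.2 × 85 + 0.4 × 100 + 0.4 × (-22) = 17 + 40 − 8.8 = 48.2
EV(B) = 0.1 × 92 + 0.35 × 52 + 0.05 × 62 + 0.5 × (-45) = 9.2 + 18.2 + 3.1 − 22.5 = 8
Branch C: 112 (certain)
Overall = 0.2 × 48.2 + 0.6 × 8 + 0.2 × 112 = 9.64 + 4.8 + 22.4 = 36.84

$36.84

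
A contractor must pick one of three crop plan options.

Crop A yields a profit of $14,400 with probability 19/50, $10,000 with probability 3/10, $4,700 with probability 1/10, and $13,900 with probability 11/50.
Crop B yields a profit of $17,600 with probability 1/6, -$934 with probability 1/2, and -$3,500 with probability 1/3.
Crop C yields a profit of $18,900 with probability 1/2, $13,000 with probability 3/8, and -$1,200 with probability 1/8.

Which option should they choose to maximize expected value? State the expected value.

Crop A = 19/50 × 14400 + 3/10 × 10000 + 1/10 × 4700 + 11/50 × 13900 = 5472 + 3000 + 470 + 3058 = 12000
Crop B = 1/6 × 17600 + 1/2 × (-934) + 1/3 × (-3500) = 2933.3333 − 467 − 1166.6667 = 1299.6667
Crop C = 1/2 × 18900 + 3/8 × 13000 + 1/8 × (-1200) = 9450 + 4875 − 150 = 14175

Crop C ($14,175)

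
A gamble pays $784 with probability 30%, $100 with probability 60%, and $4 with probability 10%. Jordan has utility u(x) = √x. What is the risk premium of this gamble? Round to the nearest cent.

$82.44

E[u] = 0.3·√784 + 0.6·√100 + 0.1·√4 = 0.3·28 + 0.6·10 + 0.1·2 = 14.6
CE = (14.6)² = 213.16
Risk premium = EV − CE = 295.6 − 213.16 = 82.44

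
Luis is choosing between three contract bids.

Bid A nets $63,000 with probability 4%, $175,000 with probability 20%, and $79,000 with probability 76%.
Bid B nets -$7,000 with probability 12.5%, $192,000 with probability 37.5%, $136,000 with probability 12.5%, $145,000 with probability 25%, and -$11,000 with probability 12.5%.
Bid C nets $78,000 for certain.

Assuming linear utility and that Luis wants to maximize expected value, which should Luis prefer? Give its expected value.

Bid B ($123,000)

Bid A = 0.04 × 63000 + 0.2 × 175000 + 0.76 × 79000 = 2520 + 35000 + 60040 = 97560
Bid B = 0.125 × (-7000) + 0.375 × 192000 + 0.125 × 136000 + 0.25 × 145000 + 0.125 × (-11000) = -875 + 72000 + 17000 + 36250 − 1375 = 123000
Bid C: 78000 (certain)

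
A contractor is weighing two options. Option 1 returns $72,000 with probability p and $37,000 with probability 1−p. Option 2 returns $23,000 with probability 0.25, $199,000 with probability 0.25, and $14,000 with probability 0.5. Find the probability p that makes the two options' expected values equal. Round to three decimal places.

p = 0.729

EV(Option 2) = 0.25 × 23000 + 0.25 × 199000 + 0.5 × 14000 = 5750 + 49750 + 7000 = 62500
p·72000 + (1−p)·37000 = 62500
35000p + 37000 = 62500
p = (62500 − 37000) / 35000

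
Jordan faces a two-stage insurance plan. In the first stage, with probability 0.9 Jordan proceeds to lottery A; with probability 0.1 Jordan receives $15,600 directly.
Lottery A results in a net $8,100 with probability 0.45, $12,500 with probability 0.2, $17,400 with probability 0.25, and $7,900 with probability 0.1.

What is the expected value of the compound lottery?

EV(A) = 0.45 × 8100 + 0.2 × 12500 + 0.25 × 17400 + 0.1 × 7900 = 3645 + 2500 + 4350 + 790 = 11285
Branch B: 15600 (certain)
Overall = 0.9 × 11285 + 0.1 × 15600 = 10156.5 + 1560 = 11716.5

$11,716.50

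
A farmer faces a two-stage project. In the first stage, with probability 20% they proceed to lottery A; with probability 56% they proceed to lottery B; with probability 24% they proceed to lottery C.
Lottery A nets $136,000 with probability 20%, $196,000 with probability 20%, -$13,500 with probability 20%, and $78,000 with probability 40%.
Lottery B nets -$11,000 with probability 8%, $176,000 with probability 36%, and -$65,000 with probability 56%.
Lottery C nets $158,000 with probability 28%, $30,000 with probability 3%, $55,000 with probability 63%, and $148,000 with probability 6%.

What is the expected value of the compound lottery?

EV(A) = 0.2 × 136000 + 0.2 × 196000 + 0.2 × (-13500) + 0.4 × 78000 = 27200 + 39200 − 2700 + 31200 = 94900
EV(B) = 0.08 × (-11000) + 0.36 × 176000 + 0.56 × (-65000) = -880 + 63360 − 36400 = 26080
EV(C) = 0.28 × 158000 + 0.03 × 30000 + 0.63 × 55000 + 0.06 × 148000 = 44240 + 900 + 34650 + 8880 = 88670
Overall = 0.2 × 94900 + 0.56 × 26080 + 0.24 × 88670 = 18980 + 14604.8 + 21280.8 = 54865.6

$54,865.60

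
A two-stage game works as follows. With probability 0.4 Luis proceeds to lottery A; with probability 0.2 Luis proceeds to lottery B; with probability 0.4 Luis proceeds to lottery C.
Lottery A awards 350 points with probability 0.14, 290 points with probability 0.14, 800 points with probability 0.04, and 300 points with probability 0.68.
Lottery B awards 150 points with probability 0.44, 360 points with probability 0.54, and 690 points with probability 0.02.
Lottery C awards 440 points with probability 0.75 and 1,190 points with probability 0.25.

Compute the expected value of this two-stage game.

EV(A) = 0.14 × 350 + 0.14 × 290 + 0.04 × 800 + 0.68 × 300 = 49 + 40.6 + 32 + 204 = 325.6
EV(B) = 0.44 × 150 + 0.54 × 360 + 0.02 × 690 = 66 + 194.4 + 13.8 = 274.2
EV(C) = 0.75 × 440 + 0.25 × 1190 = 330 + 297.5 = 627.5
Overall = 0.4 × 325.6 + 0.2 × 274.2 + 0.4 × 627.5 = 130.24 + 54.84 + 251 = 436.08

436.08 points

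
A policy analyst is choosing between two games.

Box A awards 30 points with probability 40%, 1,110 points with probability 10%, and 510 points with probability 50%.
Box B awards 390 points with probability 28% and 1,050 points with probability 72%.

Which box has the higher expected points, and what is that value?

Box A = 0.4 × 30 + 0.1 × 1110 + 0.5 × 510 = 12 + 111 + 255 = 378
Box B = 0.28 × 390 + 0.72 × 1050 = 109.2 + 756 = 865.2

Box B (865.2 points)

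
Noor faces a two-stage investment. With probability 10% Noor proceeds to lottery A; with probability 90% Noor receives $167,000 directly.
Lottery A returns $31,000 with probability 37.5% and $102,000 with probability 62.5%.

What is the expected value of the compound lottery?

$157,837.50

EV(A) = 0.375 × 31000 + 0.625 × 102000 = 11625 + 63750 = 75375
Branch B: 167000 (certain)
Overall = 0.1 × 75375 + 0.9 × 167000 = 7537.5 + 150300 = 157837.5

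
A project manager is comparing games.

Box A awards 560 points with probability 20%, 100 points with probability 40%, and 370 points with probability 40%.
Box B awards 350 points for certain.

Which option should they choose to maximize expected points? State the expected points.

Box B (350 points)

Box A = 0.2 × 560 + 0.4 × 100 + 0.4 × 370 = 112 + 40 + 148 = 300
Box B: 350 (certain)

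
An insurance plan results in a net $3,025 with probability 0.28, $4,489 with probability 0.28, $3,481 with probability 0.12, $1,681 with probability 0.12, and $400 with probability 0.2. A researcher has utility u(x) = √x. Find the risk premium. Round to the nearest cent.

$287.33

E[u] = 0.28·√3025 + 0.28·√4489 + 0.12·√3481 + 0.12·√1681 + 0.2·√400 = 0.28·55 + 0.28·67 + 0.12·59 + 0.12·41 + 0.2·20 = 50.16
CE = (50.16)² = 2516.0256
Risk premium = EV − CE = 2803.36 − 2516.0256 = 287.3344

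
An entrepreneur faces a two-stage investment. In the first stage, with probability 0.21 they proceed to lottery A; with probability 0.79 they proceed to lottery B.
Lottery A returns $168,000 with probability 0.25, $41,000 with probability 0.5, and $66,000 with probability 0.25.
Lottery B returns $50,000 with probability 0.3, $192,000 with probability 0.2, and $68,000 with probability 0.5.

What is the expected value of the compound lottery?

EV(A) = 0.25 × 168000 + 0.5 × 41000 + 0.25 × 66000 = 42000 + 20500 + 16500 = 79000
EV(B) = 0.3 × 50000 + 0.2 × 192000 + 0.5 × 68000 = 15000 + 38400 + 34000 = 87400
Overall = 0.21 × 79000 + 0.79 × 87400 = 16590 + 69046 = 85636

$85,636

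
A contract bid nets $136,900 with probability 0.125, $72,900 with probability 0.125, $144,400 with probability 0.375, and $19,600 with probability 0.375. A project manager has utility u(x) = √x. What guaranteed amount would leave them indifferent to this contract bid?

E[u] = 0.125·√136900 + 0.125·√72900 + 0.375·√144400 + 0.375·√19600 = 0.125·370 + 0.125·270 + 0.375·380 + 0.375·140 = 275
CE = (275)² = 75625

$75,625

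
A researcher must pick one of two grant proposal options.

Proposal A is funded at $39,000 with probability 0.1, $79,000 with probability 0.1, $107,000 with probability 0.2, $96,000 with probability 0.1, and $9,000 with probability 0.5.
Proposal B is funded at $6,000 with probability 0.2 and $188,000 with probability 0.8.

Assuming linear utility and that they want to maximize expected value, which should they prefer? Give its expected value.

Proposal A = 0.1 × 39000 + 0.1 × 79000 + 0.2 × 107000 + 0.1 × 96000 + 0.5 × 9000 = 3900 + 7900 + 21400 + 9600 + 4500 = 47300
Proposal B = 0.2 × 6000 + 0.8 × 188000 = 1200 + 150400 = 151600

Proposal B ($151,600)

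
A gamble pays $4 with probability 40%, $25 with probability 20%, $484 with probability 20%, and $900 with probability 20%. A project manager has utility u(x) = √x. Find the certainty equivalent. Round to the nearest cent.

$148.84

E[u] = 0.4·√4 + 0.2·√25 + 0.2·√484 + 0.2·√900 = 0.4·2 + 0.2·5 + 0.2·22 + 0.2·30 = 12.2
CE = (12.2)² = 148.84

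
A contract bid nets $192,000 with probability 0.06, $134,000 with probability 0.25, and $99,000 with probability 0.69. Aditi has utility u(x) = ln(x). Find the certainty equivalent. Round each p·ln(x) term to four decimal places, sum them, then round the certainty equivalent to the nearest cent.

$111,112.67

E[u] = 0.06·ln(192000) + 0.25·ln(134000) + 0.69·ln(99000) = 0.7299 + 2.9514 + 7.9370 = 11.6183
CE = e^11.6183 ≈ 111112.67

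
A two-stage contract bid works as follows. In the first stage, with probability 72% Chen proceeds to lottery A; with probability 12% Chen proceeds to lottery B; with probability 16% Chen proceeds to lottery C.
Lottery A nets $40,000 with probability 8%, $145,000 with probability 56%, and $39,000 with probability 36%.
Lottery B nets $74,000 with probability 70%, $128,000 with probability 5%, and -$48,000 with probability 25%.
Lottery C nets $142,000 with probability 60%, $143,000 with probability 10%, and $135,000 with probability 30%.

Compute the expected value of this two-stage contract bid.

EV(A) = 0.08 × 40000 + 0.56 × 145000 + 0.36 × 39000 = 3200 + 81200 + 14040 = 98440
EV(B) = 0.7 × 74000 + 0.05 × 128000 + 0.25 × (-48000) = 51800 + 6400 − 12000 = 46200
EV(C) = 0.6 × 142000 + 0.1 × 143000 + 0.3 × 135000 = 85200 + 14300 + 40500 = 140000
Overall = 0.72 × 98440 + 0.12 × 46200 + 0.16 × 140000 = 70876.8 + 5544 + 22400 = 98820.8

$98,820.80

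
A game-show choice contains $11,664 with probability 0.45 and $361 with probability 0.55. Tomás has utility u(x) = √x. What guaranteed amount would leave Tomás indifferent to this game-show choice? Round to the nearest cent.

$3,486.90

E[u] = 0.45·√11664 + 0.55·√361 = 0.45·108 + 0.55·19 = 59.05
CE = (59.05)² = 3486.9025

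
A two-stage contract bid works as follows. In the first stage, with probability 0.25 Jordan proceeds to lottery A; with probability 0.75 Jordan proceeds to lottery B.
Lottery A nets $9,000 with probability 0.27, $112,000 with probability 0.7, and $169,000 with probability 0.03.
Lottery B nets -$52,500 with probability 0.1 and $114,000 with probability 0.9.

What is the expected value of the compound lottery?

$94,487.50

EV(A) = 0.27 × 9000 + 0.7 × 112000 + 0.03 × 169000 = 2430 + 78400 + 5070 = 85900
EV(B) = 0.1 × (-52500) + 0.9 × 114000 = -5250 + 102600 = 97350
Overall = 0.25 × 85900 + 0.75 × 97350 = 21475 + 73012.5 = 94487.5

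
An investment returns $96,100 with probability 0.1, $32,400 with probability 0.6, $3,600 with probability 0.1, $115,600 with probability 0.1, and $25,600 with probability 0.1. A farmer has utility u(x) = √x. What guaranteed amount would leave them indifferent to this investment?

$38,025

E[u] = 0.1·√96100 + 0.6·√32400 + 0.1·√3600 + 0.1·√115600 + 0.1·√25600 = 0.1·310 + 0.6·180 + 0.1·60 + 0.1·340 + 0.1·160 = 195
CE = (195)² = 38025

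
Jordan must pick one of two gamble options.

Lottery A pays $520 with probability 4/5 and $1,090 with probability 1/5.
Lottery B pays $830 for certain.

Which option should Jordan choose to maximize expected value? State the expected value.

Lottery B ($830)

Lottery A = 4/5 × 520 + 1/5 × 1090 = 416 + 218 = 634
Lottery B: 830 (certain)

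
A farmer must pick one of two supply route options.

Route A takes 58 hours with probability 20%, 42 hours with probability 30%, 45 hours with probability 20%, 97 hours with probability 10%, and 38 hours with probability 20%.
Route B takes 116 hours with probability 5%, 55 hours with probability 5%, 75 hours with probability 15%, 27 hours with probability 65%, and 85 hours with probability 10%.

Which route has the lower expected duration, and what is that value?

Route A = 0.2 × 58 + 0.3 × 42 + 0.2 × 45 + 0.1 × 97 + 0.2 × 38 = 11.6 + 12.6 + 9 + 9.7 + 7.6 = 50.5
Route B = 0.05 × 116 + 0.05 × 55 + 0.15 × 75 + 0.65 × 27 + 0.1 × 85 = 5.8 + 2.75 + 11.25 + 17.55 + 8.5 = 45.85

Route B (45.85 hours)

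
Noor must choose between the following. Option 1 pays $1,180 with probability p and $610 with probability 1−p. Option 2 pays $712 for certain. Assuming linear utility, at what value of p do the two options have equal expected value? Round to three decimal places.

p = 0.179

p·1180 + (1−p)·610 = 712
570p + 610 = 712
p = (712 − 610) / 570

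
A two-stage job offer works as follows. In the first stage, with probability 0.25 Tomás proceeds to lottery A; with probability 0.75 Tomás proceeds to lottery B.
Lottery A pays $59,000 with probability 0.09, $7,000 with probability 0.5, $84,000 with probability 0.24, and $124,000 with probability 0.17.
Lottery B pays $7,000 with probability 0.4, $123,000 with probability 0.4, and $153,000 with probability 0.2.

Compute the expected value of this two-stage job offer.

EV(A) = 0.09 × 59000 + 0.5 × 7000 + 0.24 × 84000 + 0.17 × 124000 = 5310 + 3500 + 20160 + 21080 = 50050
EV(B) = 0.4 × 7000 + 0.4 × 123000 + 0.2 × 153000 = 2800 + 49200 + 30600 = 82600
Overall = 0.25 × 50050 + 0.75 × 82600 = 12512.5 + 61950 = 74462.5

$74,462.50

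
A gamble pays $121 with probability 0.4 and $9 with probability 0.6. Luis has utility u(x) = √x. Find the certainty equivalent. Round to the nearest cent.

$38.44

E[u] = 0.4·√121 + 0.6·√9 = 0.4·11 + 0.6·3 = 6.2
CE = (6.2)² = 38.44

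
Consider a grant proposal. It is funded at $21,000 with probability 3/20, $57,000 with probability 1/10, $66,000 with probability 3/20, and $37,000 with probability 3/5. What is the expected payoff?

$40,950

EV = 3/20 × 21000 + 1/10 × 57000 + 3/20 × 66000 + 3/5 × 37000 = 3150 + 5700 + 9900 + 22200 = 40950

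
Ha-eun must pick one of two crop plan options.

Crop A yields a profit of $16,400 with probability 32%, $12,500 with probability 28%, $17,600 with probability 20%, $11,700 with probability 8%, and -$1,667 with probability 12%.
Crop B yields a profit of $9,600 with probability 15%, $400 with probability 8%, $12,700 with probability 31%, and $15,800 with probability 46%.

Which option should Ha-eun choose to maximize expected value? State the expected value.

Crop A = 0.32 × 16400 + 0.28 × 12500 + 0.2 × 17600 + 0.08 × 11700 + 0.12 × (-1667) = 5248 + 3500 + 3520 + 936 − 200.04 = 13003.96
Crop B = 0.15 × 9600 + 0.08 × 400 + 0.31 × 12700 + 0.46 × 15800 = 1440 + 32 + 3937 + 7268 = 12677

Crop A ($13,003.96)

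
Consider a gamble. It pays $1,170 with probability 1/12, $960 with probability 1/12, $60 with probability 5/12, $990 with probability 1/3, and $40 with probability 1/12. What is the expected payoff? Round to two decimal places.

EV = 1/12 × 1170 + 1/12 × 960 + 5/12 × 60 + 1/3 × 990 + 1/12 × 40 = 97.5 + 80 + 25 + 330 + 3.3333 = 535.8333

$535.83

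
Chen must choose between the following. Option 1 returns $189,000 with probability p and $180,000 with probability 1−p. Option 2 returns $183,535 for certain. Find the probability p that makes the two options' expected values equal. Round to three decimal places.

p = 0.393

p·189000 + (1−p)·180000 = 183535
9000p + 180000 = 183535
p = (183535 − 180000) / 9000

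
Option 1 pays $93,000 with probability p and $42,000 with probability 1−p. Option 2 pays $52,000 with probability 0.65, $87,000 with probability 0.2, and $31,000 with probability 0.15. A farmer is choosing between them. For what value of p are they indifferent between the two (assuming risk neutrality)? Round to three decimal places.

p = 0.272

EV(Option 2) = 0.65 × 52000 + 0.2 × 87000 + 0.15 × 31000 = 33800 + 17400 + 4650 = 55850
p·93000 + (1−p)·42000 = 55850
51000p + 42000 = 55850
p = (55850 − 42000) / 51000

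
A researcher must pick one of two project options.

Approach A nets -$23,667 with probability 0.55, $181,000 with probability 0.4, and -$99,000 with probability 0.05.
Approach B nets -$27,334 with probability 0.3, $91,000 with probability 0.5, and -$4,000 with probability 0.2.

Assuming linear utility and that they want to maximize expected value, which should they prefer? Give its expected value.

Approach A ($54,433.15)

Approach A = 0.55 × (-23667) + 0.4 × 181000 + 0.05 × (-99000) = -13016.85 + 72400 − 4950 = 54433.15
Approach B = 0.3 × (-27334) + 0.5 × 91000 + 0.2 × (-4000) = -8200.2 + 45500 − 800 = 36499.8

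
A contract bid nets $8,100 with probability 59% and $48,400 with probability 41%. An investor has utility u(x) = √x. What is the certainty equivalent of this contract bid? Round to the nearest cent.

$20,534.89

E[u] = 0.59·√8100 + 0.41·√48400 = 0.59·90 + 0.41·220 = 143.3
CE = (143.3)² = 20534.89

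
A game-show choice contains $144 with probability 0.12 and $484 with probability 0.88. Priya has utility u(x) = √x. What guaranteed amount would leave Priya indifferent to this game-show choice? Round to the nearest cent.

$432.64

E[u] = 0.12·√144 + 0.88·√484 = 0.12·12 + 0.88·22 = 20.8
CE = (20.8)² = 432.64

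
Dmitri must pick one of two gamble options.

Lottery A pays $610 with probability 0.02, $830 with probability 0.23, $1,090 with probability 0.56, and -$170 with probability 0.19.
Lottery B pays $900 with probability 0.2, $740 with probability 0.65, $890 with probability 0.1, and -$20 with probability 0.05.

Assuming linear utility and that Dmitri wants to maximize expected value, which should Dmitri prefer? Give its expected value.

Lottery A = 0.02 × 610 + 0.23 × 830 + 0.56 × 1090 + 0.19 × (-170) = 12.2 + 190.9 + 610.4 − 32.3 = 781.2
Lottery B = 0.2 × 900 + 0.65 × 740 + 0.1 × 890 + 0.05 × (-20) = 180 + 481 + 89 − 1 = 749

Lottery A ($781.20)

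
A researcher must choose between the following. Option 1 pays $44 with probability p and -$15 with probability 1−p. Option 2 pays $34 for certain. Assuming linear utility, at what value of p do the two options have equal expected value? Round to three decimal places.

p·44 + (1−p)·(-15) = 34
59p − 15 = 34
p = (34 + 15) / 59

p = 0.831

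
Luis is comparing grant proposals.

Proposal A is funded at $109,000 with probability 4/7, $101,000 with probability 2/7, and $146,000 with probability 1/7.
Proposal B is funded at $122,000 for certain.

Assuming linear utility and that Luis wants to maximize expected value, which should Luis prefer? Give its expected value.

Proposal A = 4/7 × 109000 + 2/7 × 101000 + 1/7 × 146000 = 62285.7143 + 28857.1429 + 20857.1429 = 112000
Proposal B: 122000 (certain)

Proposal B ($122,000)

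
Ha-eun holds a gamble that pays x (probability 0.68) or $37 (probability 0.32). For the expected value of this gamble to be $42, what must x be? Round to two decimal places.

0.68·x + 0.32·37 = 42
0.68·x = 42 − 11.84 = 30.16
x = 30.16 / 0.68 = 44.3529

x = $44.35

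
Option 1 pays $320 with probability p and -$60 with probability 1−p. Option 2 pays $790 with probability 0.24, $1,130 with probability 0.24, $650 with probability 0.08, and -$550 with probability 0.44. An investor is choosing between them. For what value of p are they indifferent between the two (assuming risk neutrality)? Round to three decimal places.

p = 0.871

EV(Option 2) = 0.24 × 790 + 0.24 × 1130 + 0.08 × 650 + 0.44 × (-550) = 189.6 + 271.2 + 52 − 242 = 270.8
p·320 + (1−p)·(-60) = 270.8
380p − 60 = 270.8
p = (270.8 + 60) / 380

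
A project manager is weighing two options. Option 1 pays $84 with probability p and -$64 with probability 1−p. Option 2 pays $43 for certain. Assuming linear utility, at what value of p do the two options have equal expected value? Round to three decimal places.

p = 0.723

p·84 + (1−p)·(-64) = 43
148p − 64 = 43
p = (43 + 64) / 148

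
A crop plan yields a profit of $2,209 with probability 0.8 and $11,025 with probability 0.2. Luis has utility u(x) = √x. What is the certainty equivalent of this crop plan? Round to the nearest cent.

$3,433.96

E[u] = 0.8·√2209 + 0.2·√11025 = 0.8·47 + 0.2·105 = 58.6
CE = (58.6)² = 3433.96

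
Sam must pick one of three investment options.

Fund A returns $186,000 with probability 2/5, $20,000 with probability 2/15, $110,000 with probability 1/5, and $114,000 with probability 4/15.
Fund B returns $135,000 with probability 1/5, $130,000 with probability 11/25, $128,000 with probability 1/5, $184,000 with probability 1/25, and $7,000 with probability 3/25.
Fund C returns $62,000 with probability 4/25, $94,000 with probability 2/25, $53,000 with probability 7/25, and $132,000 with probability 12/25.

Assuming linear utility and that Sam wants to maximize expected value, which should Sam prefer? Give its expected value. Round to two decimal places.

Fund A = 2/5 × 186000 + 2/15 × 20000 + 1/5 × 110000 + 4/15 × 114000 = 74400 + 2666.6667 + 22000 + 30400 = 129466.6667
Fund B = 1/5 × 135000 + 11/25 × 130000 + 1/5 × 128000 + 1/25 × 184000 + 3/25 × 7000 = 27000 + 57200 + 25600 + 7360 + 840 = 118000
Fund C = 4/25 × 62000 + 2/25 × 94000 + 7/25 × 53000 + 12/25 × 132000 = 9920 + 7520 + 14840 + 63360 = 95640

Fund A ($129,466.67)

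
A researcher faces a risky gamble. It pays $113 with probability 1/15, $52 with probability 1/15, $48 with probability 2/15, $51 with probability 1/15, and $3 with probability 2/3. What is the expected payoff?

$22.80

EV = 1/15 × 113 + 1/15 × 52 + 2/15 × 48 + 1/15 × 51 + 2/3 × 3 = 7.5333 + 3.4667 + 6.4 + 3.4 + 2 = 22.8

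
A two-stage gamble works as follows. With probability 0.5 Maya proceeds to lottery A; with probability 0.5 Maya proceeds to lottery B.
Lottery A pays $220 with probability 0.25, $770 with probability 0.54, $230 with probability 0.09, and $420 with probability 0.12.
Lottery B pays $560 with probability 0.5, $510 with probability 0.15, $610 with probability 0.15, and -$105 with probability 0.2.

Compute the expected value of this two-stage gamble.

$484.45

EV(A) = 0.25 × 220 + 0.54 × 770 + 0.09 × 230 + 0.12 × 420 = 55 + 415.8 + 20.7 + 50.4 = 541.9
EV(B) = 0.5 × 560 + 0.15 × 510 + 0.15 × 610 + 0.2 × (-105) = 280 + 76.5 + 91.5 − 21 = 427
Overall = 0.5 × 541.9 + 0.5 × 427 = 270.95 + 213.5 = 484.45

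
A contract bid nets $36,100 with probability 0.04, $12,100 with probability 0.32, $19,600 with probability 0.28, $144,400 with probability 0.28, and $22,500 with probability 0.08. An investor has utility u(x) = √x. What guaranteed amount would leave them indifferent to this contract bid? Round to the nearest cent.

E[u] = 0.04·√36100 + 0.32·√12100 + 0.28·√19600 + 0.28·√144400 + 0.08·√22500 = 0.04·190 + 0.32·110 + 0.28·140 + 0.28·380 + 0.08·150 = 200.4
CE = (200.4)² = 40160.16

$40,160.16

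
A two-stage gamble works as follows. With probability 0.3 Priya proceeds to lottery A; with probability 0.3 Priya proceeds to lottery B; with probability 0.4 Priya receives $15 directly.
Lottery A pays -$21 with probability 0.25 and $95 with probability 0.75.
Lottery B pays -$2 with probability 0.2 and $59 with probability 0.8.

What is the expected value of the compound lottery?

$39.84

EV(A) = 0.25 × (-21) + 0.75 × 95 = -5.25 + 71.25 = 66
EV(B) = 0.2 × (-2) + 0.8 × 59 = -0.4 + 47.2 = 46.8
Branch C: 15 (certain)
Overall = 0.3 × 66 + 0.3 × 46.8 + 0.4 × 15 = 19.8 + 14.04 + 6 = 39.84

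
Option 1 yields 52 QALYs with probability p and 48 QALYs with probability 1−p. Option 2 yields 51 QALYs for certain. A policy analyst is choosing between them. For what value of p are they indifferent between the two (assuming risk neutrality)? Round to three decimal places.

p = 0.750

p·52 + (1−p)·48 = 51
4p + 48 = 51
p = (51 − 48) / 4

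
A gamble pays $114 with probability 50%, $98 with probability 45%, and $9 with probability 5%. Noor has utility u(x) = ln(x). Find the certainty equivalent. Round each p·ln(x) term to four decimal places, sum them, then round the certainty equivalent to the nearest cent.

E[u] = 0.5·ln(114) + 0.45·ln(98) + 0.05·ln(9) = 2.3681 + 2.0632 + 0.1099 = 4.5412
CE = e^4.5412 ≈ 93.80

$93.80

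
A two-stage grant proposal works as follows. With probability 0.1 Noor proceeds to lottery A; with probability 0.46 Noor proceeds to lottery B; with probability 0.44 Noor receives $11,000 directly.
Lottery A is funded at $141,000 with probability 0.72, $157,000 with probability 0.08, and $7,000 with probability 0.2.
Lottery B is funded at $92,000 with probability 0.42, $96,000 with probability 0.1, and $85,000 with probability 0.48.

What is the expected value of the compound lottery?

EV(A) = 0.72 × 141000 + 0.08 × 157000 + 0.2 × 7000 = 101520 + 12560 + 1400 = 115480
EV(B) = 0.42 × 92000 + 0.1 × 96000 + 0.48 × 85000 = 38640 + 9600 + 40800 = 89040
Branch C: 11000 (certain)
Overall = 0.1 × 115480 + 0.46 × 89040 + 0.44 × 11000 = 11548 + 40958.4 + 4840 = 57346.4

$57,346.40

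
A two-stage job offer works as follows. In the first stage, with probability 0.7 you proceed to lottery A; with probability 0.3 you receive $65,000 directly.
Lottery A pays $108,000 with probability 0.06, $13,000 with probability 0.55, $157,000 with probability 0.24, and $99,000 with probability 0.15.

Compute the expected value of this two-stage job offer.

EV(A) = 0.06 × 108000 + 0.55 × 13000 + 0.24 × 157000 + 0.15 × 99000 = 6480 + 7150 + 37680 + 14850 = 66160
Branch B: 65000 (certain)
Overall = 0.7 × 66160 + 0.3 × 65000 = 46312 + 19500 = 65812

$65,812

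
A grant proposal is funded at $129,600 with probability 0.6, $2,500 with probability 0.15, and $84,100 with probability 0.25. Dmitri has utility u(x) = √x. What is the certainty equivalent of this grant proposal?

E[u] = 0.6·√129600 + 0.15·√2500 + 0.25·√84100 = 0.6·360 + 0.15·50 + 0.25·290 = 296
CE = (296)² = 87616

$87,616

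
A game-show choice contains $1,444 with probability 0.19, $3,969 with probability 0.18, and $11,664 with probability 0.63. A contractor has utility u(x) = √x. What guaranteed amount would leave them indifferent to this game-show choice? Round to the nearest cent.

$7,499.56

E[u] = 0.19·√1444 + 0.18·√3969 + 0.63·√11664 = 0.19·38 + 0.18·63 + 0.63·108 = 86.6
CE = (86.6)² = 7499.56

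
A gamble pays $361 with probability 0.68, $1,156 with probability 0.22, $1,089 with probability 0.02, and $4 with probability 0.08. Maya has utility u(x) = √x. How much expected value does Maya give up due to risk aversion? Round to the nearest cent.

E[u] = 0.68·√361 + 0.22·√1156 + 0.02·√1089 + 0.08·√4 = 0.68·19 + 0.22·34 + 0.02·33 + 0.08·2 = 21.22
CE = (21.22)² = 450.2884
Risk premium = EV − CE = 521.9 − 450.2884 = 71.6116

$71.61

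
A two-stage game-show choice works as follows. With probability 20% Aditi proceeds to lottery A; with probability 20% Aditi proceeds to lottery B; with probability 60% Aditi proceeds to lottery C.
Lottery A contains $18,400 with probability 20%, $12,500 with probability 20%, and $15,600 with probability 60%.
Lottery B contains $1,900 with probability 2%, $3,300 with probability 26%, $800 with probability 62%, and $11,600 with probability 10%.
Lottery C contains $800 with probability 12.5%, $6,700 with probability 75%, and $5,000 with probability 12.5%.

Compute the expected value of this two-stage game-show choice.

$7,068.40

EV(A) = 0.2 × 18400 + 0.2 × 12500 + 0.6 × 15600 = 3680 + 2500 + 9360 = 15540
EV(B) = 0.02 × 1900 + 0.26 × 3300 + 0.62 × 800 + 0.1 × 11600 = 38 + 858 + 496 + 1160 = 2552
EV(C) = 0.125 × 800 + 0.75 × 6700 + 0.125 × 5000 = 100 + 5025 + 625 = 5750
Overall = 0.2 × 15540 + 0.2 × 2552 + 0.6 × 5750 = 3108 + 510.4 + 3450 = 7068.4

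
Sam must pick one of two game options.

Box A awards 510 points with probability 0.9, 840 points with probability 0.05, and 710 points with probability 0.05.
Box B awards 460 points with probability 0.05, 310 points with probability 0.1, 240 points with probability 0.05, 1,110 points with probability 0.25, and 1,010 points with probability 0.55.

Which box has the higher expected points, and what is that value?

Box B (899 points)

Box A = 0.9 × 510 + 0.05 × 840 + 0.05 × 710 = 459 + 42 + 35.5 = 536.5
Box B = 0.05 × 460 + 0.1 × 310 + 0.05 × 240 + 0.25 × 1110 + 0.55 × 1010 = 23 + 31 + 12 + 277.5 + 555.5 = 899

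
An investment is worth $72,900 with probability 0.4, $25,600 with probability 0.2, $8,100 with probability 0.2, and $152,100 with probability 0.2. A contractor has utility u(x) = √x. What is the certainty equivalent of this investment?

E[u] = 0.4·√72900 + 0.2·√25600 + 0.2·√8100 + 0.2·√152100 = 0.4·270 + 0.2·160 + 0.2·90 + 0.2·390 = 236
CE = (236)² = 55696

$55,696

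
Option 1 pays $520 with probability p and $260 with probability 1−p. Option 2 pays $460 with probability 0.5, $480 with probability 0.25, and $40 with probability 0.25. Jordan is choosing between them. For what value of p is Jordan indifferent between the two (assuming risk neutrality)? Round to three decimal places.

EV(Option 2) = 0.5 × 460 + 0.25 × 480 + 0.25 × 40 = 230 + 120 + 10 = 360
p·520 + (1−p)·260 = 360
260p + 260 = 360
p = (360 − 260) / 260

p = 0.385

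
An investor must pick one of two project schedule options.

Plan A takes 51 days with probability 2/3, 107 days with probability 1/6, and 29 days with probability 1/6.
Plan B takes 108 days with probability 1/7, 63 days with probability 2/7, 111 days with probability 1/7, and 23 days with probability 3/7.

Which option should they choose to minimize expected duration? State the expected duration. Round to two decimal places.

Plan A = 2/3 × 51 + 1/6 × 107 + 1/6 × 29 = 34 + 17.8333 + 4.8333 = 56.6667
Plan B = 1/7 × 108 + 2/7 × 63 + 1/7 × 111 + 3/7 × 23 = 15.4286 + 18 + 15.8571 + 9.8571 = 59.1429

Plan A (56.67 days)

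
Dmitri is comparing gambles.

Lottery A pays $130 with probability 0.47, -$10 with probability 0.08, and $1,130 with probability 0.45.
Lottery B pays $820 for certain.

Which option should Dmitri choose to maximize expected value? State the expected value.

Lottery A = 0.47 × 130 + 0.08 × (-10) + 0.45 × 1130 = 61.1 − 0.8 + 508.5 = 568.8
Lottery B: 820 (certain)

Lottery B ($820)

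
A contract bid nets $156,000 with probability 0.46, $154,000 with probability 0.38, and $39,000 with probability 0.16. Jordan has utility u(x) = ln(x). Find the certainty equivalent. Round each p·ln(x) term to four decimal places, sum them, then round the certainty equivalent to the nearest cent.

E[u] = 0.46·ln(156000) + 0.38·ln(154000) + 0.16·ln(39000) = 5.5005 + 4.5390 + 1.6914 = 11.7309
CE = e^11.7309 ≈ 124355.54

$124,355.54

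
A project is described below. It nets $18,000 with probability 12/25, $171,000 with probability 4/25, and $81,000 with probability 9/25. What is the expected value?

EV = 12/25 × 18000 + 4/25 × 171000 + 9/25 × 81000 = 8640 + 27360 + 29160 = 65160

$65,160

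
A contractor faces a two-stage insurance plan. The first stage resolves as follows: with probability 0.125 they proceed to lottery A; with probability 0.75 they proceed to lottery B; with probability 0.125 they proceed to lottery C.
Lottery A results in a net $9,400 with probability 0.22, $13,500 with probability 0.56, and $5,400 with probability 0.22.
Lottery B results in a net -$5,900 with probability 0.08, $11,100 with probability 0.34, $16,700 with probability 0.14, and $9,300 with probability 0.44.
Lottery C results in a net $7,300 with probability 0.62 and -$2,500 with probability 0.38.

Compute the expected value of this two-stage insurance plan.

$9,098

EV(A) = 0.22 × 9400 + 0.56 × 13500 + 0.22 × 5400 = 2068 + 7560 + 1188 = 10816
EV(B) = 0.08 × (-5900) + 0.34 × 11100 + 0.14 × 16700 + 0.44 × 9300 = -472 + 3774 + 2338 + 4092 = 9732
EV(C) = 0.62 × 7300 + 0.38 × (-2500) = 4526 − 950 = 3576
Overall = 0.125 × 10816 + 0.75 × 9732 + 0.125 × 3576 = 1352 + 7299 + 447 = 9098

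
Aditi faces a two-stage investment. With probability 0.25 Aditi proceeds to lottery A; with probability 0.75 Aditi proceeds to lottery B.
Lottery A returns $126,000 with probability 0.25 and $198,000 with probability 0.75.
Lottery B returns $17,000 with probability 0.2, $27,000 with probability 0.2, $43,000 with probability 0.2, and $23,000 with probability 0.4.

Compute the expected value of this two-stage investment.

$64,950

EV(A) = 0.25 × 126000 + 0.75 × 198000 = 31500 + 148500 = 180000
EV(B) = 0.2 × 17000 + 0.2 × 27000 + 0.2 × 43000 + 0.4 × 23000 = 3400 + 5400 + 8600 + 9200 = 26600
Overall = 0.25 × 180000 + 0.75 × 26600 = 45000 + 19950 = 64950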